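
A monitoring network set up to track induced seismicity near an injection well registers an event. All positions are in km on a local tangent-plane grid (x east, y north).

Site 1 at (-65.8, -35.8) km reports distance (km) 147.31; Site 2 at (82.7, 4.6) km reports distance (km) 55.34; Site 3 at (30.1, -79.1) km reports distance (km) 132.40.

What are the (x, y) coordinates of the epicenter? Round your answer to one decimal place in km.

x ≈ 53.0 km, y ≈ 51.3 km

Circle about each station: (x + 65.8)² + (y + 35.8)² = 147.31²; (x − 82.7)² + (y − 4.6)² = 55.34²; (x − 30.1)² + (y + 79.1)² = 132.40².
Subtracting the Site 1 equation from the Site 2 and Site 3 equations removes the quadratic terms:
297.0 x + 80.8 y = 19886.89
191.8 x − 86.6 y = 5722.02
Solving the 2×2 system: x ≈ 53.0, y ≈ 51.3 km.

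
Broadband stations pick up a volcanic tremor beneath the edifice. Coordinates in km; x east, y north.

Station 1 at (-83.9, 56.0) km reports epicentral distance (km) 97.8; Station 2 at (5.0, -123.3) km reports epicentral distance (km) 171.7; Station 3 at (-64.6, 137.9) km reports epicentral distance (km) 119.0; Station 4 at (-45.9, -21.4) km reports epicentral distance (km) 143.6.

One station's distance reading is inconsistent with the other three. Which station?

Solve using three stations at a time. Using Station 1, Station 2, Station 3 (subtract circle equations pairwise → linear system) gives (x, y) ≈ (13.6, 48.2).
Distances from that point to each station vs reported:
  Station 1: calculated 97.8 vs reported 97.8 → residual 0.0 km
  Station 2: calculated 171.7 vs reported 171.7 → residual 0.0 km
  Station 3: calculated 119.0 vs reported 119.0 → residual 0.0 km
  Station 4: calculated 91.6 vs reported 143.6 → residual 52.0 km
Station 1, Station 2, Station 3 are mutually consistent (residuals ≈ 0); Station 4 is off by 52.0 km.

Station 4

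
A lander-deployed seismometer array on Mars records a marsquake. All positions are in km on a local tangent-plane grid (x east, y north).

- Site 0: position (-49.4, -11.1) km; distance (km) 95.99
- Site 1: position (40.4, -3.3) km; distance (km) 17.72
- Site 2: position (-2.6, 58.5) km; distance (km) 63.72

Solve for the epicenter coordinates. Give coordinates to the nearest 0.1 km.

x ≈ 43.2 km, y ≈ 14.2 km

Circle about each station: (x + 49.4)² + (y + 11.1)² = 95.99²; (x − 40.4)² + (y + 3.3)² = 17.72²; (x + 2.6)² + (y − 58.5)² = 63.72².
Subtracting pairs of circle equations eliminates x²+y² and gives linear equations (the radical axes):
179.6 x + 15.6 y = 7979.56
93.6 x + 139.2 y = 6019.28
Solving the 2×2 system: x ≈ 43.2, y ≈ 14.2 km.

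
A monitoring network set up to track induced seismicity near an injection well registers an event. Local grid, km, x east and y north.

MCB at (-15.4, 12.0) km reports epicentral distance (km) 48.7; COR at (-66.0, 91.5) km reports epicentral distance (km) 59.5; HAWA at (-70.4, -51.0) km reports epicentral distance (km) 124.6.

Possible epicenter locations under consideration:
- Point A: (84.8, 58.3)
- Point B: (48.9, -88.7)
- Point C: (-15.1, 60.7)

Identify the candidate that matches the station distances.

For each candidate, compare |candidate − station| to the reported distance:
Point A: residuals MCB 61.7, COR 94.9, HAWA 65.2 → max 94.9 km
Point B: residuals MCB 70.8, COR 154.2, HAWA 0.5 → max 154.2 km
Point C: residuals MCB 0.0, COR 0.0, HAWA 0.0 → max 0.0 km
Only Point C has all residuals ≈ 0.

Point C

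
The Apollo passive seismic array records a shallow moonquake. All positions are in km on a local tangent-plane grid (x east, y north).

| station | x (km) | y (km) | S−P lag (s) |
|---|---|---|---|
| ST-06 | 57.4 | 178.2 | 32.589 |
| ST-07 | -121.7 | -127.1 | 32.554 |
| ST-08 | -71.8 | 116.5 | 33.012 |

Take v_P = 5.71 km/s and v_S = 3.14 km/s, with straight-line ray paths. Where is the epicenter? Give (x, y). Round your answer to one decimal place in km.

90.7 km east, -46.7 km north

Distance from S−P lag: d = Δt · v_P v_S / (v_P − v_S) = Δt · (5.71·3.14)/(5.71−3.14) ≈ 6.9764·Δt.
So d_ST-06 = 227.35, d_ST-07 = 227.11, d_ST-08 = 230.31 km.
Circle about each station: (x − 57.4)² + (y − 178.2)² = 227.35²; (x + 121.7)² + (y + 127.1)² = 227.11²; (x + 71.8)² + (y − 116.5)² = 230.31².
Subtracting the ST-06 equation from the ST-07 and ST-08 equations removes the quadratic terms:
-358.2 x − 610.6 y = -3975.63
-258.4 x − 123.4 y = -17677.18
Solving the 2×2 system: x ≈ 90.7, y ≈ -46.7 km.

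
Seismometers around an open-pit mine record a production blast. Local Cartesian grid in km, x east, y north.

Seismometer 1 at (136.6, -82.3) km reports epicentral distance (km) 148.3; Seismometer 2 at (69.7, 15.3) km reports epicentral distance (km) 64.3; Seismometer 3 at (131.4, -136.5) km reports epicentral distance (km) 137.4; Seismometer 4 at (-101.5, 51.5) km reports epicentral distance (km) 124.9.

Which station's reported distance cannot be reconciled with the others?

Solve using three stations at a time. Using Seismometer 1, Seismometer 2, Seismometer 4 (subtract circle equations pairwise → linear system) gives (x, y) ≈ (9.2, -6.4).
Distances from that point to each station vs reported:
  Seismometer 1: calculated 148.3 vs reported 148.3 → residual 0.0 km
  Seismometer 2: calculated 64.3 vs reported 64.3 → residual 0.0 km
  Seismometer 3: calculated 178.5 vs reported 137.4 → residual 41.1 km
  Seismometer 4: calculated 124.9 vs reported 124.9 → residual 0.0 km
Seismometer 1, Seismometer 2, Seismometer 4 are mutually consistent (residuals ≈ 0); Seismometer 3 is off by 41.1 km.

Seismometer 3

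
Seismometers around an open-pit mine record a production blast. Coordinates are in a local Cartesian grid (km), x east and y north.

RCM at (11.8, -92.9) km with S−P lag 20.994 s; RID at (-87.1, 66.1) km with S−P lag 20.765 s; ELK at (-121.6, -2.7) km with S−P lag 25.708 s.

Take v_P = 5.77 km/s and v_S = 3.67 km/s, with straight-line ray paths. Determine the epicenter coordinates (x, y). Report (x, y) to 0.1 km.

(121.1, 88.4)

Distance from S−P lag: d = Δt · v_P v_S / (v_P − v_S) = Δt · (5.77·3.67)/(5.77−3.67) ≈ 10.0838·Δt.
So d_RCM = 211.70, d_RID = 209.39, d_ELK = 259.23 km.
Circle about each station: (x − 11.8)² + (y + 92.9)² = 211.70²; (x + 87.1)² + (y − 66.1)² = 209.39²; (x + 121.6)² + (y + 2.7)² = 259.23².
Subtracting the RCM equation from the RID and ELK equations removes the quadratic terms:
-197.8 x + 318.0 y = 4158.69
-266.8 x + 180.4 y = -16359.10
Solving the 2×2 system: x ≈ 121.1, y ≈ 88.4 km.
Check against RCM (with the unrounded x, y): √((x − 11.8)²+(y + 92.9)²) = 211.68 ≈ 211.70 km. ✓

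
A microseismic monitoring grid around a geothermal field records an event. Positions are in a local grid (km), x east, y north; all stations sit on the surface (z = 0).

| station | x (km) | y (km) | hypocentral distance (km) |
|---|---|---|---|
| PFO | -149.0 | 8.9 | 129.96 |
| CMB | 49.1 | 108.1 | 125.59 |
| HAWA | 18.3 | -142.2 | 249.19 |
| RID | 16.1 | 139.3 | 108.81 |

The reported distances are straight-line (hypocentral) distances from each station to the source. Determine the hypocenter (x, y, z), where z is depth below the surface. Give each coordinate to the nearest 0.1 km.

(-61.5, 87.2, 55.7)

Each station gives a sphere (x−x_i)² + (y−y_i)² + z² = d_i² (stations at z=0).
Subtracting the PFO sphere from CMB and HAWA: z² cancels, leaving linear equations in x and y:
396.2 x + 198.4 y = -7067.04
334.6 x − 302.2 y = -46930.53
Solving: x ≈ -61.503, y ≈ 87.200 km (keep extra digits for the depth step; rounded: -61.5, 87.2).
Then from the PFO sphere: z² = 129.96² − (x + 149.0)² − (y − 8.9)² with x = -61.503, y = 87.200, so z ≈ 55.704 ≈ 55.7 km.
Check against RID (with the unrounded solution): distance 108.81 ≈ 108.81 km. ✓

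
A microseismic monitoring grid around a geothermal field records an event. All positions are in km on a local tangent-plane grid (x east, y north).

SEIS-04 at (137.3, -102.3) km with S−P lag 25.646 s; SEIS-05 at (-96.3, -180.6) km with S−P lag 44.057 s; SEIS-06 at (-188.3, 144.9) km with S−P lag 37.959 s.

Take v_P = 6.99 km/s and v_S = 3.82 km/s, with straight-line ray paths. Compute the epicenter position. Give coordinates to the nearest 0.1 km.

129.9 km east, 113.6 km north

Distance from S−P lag: d = Δt · v_P v_S / (v_P − v_S) = Δt · (6.99·3.82)/(6.99−3.82) ≈ 8.4233·Δt.
So d_SEIS-04 = 216.02, d_SEIS-05 = 371.10, d_SEIS-06 = 319.74 km.
Circle about each station: (x − 137.3)² + (y + 102.3)² = 216.02²; (x + 96.3)² + (y + 180.6)² = 371.10²; (x + 188.3)² + (y − 144.9)² = 319.74².
Subtracting pairs of circle equations eliminates x²+y² and gives linear equations (the radical axes):
-467.2 x − 156.6 y = -78477.10
-651.2 x + 494.4 y = -28432.71
Solving the 2×2 system: x ≈ 129.9, y ≈ 113.6 km.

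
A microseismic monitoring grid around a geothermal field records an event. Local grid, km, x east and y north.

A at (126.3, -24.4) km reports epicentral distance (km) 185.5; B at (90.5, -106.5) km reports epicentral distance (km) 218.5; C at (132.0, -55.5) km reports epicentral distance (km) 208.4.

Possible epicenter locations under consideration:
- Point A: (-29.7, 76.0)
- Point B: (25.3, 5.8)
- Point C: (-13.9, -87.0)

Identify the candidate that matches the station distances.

Point A

For each candidate, compare |candidate − station| to the reported distance:
Point A: residuals A 0.0, B 0.0, C 0.0 → max 0.0 km
Point B: residuals A 80.1, B 88.6, C 85.3 → max 88.6 km
Point C: residuals A 32.0, B 112.3, C 59.1 → max 112.3 km
Only Point A has all residuals ≈ 0.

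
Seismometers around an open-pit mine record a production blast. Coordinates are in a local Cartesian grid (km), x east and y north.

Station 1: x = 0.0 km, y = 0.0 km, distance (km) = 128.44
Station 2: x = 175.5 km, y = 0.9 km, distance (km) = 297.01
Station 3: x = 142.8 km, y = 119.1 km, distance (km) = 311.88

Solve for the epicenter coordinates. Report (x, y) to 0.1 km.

(-116.3, -54.5)

Circle about each station: x² + y² = 128.44²; (x − 175.5)² + (y − 0.9)² = 297.01²; (x − 142.8)² + (y − 119.1)² = 311.88².
Subtracting pairs of circle equations eliminates x²+y² and gives linear equations (the radical axes):
351.0 x + 1.8 y = -40917.05
285.6 x + 238.2 y = -46195.65
Solving the 2×2 system: x ≈ -116.3, y ≈ -54.5 km.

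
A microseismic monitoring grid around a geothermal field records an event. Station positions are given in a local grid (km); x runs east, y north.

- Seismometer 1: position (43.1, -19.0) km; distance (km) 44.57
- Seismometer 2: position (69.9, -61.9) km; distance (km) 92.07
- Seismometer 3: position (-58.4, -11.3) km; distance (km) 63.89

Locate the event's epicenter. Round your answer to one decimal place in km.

Circle about each station: (x − 43.1)² + (y + 19.0)² = 44.57²; (x − 69.9)² + (y + 61.9)² = 92.07²; (x + 58.4)² + (y + 11.3)² = 63.89².
Subtracting the Seismometer 1 equation from the Seismometer 2 and Seismometer 3 equations removes the quadratic terms:
53.6 x − 85.8 y = 8.61
-203.0 x + 15.4 y = -775.81
Solving the 2×2 system: x ≈ 4.0, y ≈ 2.4 km.

4.0 km east, 2.4 km north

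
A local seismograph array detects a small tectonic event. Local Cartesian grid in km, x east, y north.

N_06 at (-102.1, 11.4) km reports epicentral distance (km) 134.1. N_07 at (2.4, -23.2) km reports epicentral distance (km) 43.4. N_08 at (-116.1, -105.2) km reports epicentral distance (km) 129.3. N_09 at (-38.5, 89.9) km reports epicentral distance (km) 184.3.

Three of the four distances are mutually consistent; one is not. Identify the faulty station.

Solve using three stations at a time. Using N_06, N_07, N_08 (subtract circle equations pairwise → linear system) gives (x, y) ≈ (7.2, -66.3).
Distances from that point to each station vs reported:
  N_06: calculated 134.1 vs reported 134.1 → residual 0.0 km
  N_07: calculated 43.3 vs reported 43.4 → residual 0.1 km
  N_08: calculated 129.3 vs reported 129.3 → residual 0.0 km
  N_09: calculated 162.7 vs reported 184.3 → residual 21.6 km
N_06, N_07, N_08 are mutually consistent (residuals ≈ 0); N_09 is off by 21.6 km.

N_09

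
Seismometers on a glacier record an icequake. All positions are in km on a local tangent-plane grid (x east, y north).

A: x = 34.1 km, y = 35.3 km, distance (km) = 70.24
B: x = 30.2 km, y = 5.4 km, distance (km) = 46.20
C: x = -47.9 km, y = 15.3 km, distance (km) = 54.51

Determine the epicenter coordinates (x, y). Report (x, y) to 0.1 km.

-7.5 km east, -21.3 km north

Circle about each station: (x − 34.1)² + (y − 35.3)² = 70.24²; (x − 30.2)² + (y − 5.4)² = 46.20²; (x + 47.9)² + (y − 15.3)² = 54.51².
Subtracting the A equation from the B and C equations removes the quadratic terms:
-7.8 x − 59.8 y = 1331.52
-164.0 x − 40.0 y = 2081.92
Solving the 2×2 system: x ≈ -7.5, y ≈ -21.3 km.
Check against A (with the unrounded x, y): √((x − 34.1)²+(y − 35.3)²) = 70.23 ≈ 70.24 km. ✓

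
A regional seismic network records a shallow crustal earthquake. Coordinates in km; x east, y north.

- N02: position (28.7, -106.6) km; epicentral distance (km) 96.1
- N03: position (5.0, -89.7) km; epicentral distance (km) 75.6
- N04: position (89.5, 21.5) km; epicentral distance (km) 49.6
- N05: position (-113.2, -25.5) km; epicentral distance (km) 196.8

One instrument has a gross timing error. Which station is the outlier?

Solve using three stations at a time. Using N02, N04, N05 (subtract circle equations pairwise → linear system) gives (x, y) ≈ (83.6, -27.7).
Distances from that point to each station vs reported:
  N02: calculated 96.1 vs reported 96.1 → residual 0.0 km
  N03: calculated 100.1 vs reported 75.6 → residual 24.5 km
  N04: calculated 49.6 vs reported 49.6 → residual 0.0 km
  N05: calculated 196.8 vs reported 196.8 → residual 0.0 km
N02, N04, N05 are mutually consistent (residuals ≈ 0); N03 is off by 24.5 km.

N03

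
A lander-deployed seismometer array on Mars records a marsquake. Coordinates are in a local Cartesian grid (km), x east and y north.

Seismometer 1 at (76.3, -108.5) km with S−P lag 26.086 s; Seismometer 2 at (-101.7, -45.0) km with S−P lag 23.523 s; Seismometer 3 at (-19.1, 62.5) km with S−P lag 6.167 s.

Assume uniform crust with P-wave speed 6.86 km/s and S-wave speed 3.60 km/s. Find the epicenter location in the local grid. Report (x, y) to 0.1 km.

Distance from S−P lag: d = Δt · v_P v_S / (v_P − v_S) = Δt · (6.86·3.60)/(6.86−3.60) ≈ 7.5755·Δt.
So d_Seismometer 1 = 197.61, d_Seismometer 2 = 178.20, d_Seismometer 3 = 46.72 km.
Circle about each station: (x − 76.3)² + (y + 108.5)² = 197.61²; (x + 101.7)² + (y + 45.0)² = 178.20²; (x + 19.1)² + (y − 62.5)² = 46.72².
Subtracting the Seismometer 1 equation from the Seismometer 2 and Seismometer 3 equations removes the quadratic terms:
-356.0 x + 127.0 y = 2068.42
-190.8 x + 342.0 y = 23544.07
Solving the 2×2 system: x ≈ 23.4, y ≈ 81.9 km.
Check against Seismometer 1 (with the unrounded x, y): √((x − 76.3)²+(y + 108.5)²) = 197.61 ≈ 197.61 km. ✓

(23.4, 81.9)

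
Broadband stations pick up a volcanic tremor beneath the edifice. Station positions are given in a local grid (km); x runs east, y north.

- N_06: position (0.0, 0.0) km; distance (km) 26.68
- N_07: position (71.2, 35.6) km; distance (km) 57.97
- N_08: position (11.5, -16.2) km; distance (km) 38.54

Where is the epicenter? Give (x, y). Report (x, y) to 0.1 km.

(14.8, 22.2)

Circle about each station: x² + y² = 26.68²; (x − 71.2)² + (y − 35.6)² = 57.97²; (x − 11.5)² + (y + 16.2)² = 38.54².
Subtracting the N_06 equation from the N_07 and N_08 equations removes the quadratic terms:
142.4 x + 71.2 y = 3688.10
23.0 x − 32.4 y = -378.82
Solving the 2×2 system: x ≈ 14.8, y ≈ 22.2 km.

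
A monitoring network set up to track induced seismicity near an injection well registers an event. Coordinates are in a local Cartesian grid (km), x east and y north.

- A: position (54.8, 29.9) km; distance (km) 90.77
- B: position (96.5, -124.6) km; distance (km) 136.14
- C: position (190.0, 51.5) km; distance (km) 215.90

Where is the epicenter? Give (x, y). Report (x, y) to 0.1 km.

x ≈ -7.2 km, y ≈ -36.4 km

Circle about each station: (x − 54.8)² + (y − 29.9)² = 90.77²; (x − 96.5)² + (y + 124.6)² = 136.14²; (x − 190.0)² + (y − 51.5)² = 215.90².
Subtracting pairs of circle equations eliminates x²+y² and gives linear equations (the radical axes):
83.4 x − 309.0 y = 10645.45
270.4 x + 43.2 y = -3518.42
Solving the 2×2 system: x ≈ -7.2, y ≈ -36.4 km.
Check against A (with the unrounded x, y): √((x − 54.8)²+(y − 29.9)²) = 90.77 ≈ 90.77 km. ✓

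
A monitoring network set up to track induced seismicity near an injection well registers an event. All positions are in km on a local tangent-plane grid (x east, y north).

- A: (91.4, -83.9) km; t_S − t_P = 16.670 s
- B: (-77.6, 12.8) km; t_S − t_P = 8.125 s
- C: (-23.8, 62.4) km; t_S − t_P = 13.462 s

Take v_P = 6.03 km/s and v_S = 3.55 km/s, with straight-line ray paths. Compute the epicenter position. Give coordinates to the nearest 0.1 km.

Distance from S−P lag: d = Δt · v_P v_S / (v_P − v_S) = Δt · (6.03·3.55)/(6.03−3.55) ≈ 8.6317·Δt.
So d_A = 143.89, d_B = 70.13, d_C = 116.20 km.
Circle about each station: (x − 91.4)² + (y + 83.9)² = 143.89²; (x + 77.6)² + (y − 12.8)² = 70.13²; (x + 23.8)² + (y − 62.4)² = 116.20².
Subtracting the A equation from the B and C equations removes the quadratic terms:
-338.0 x + 193.4 y = 6578.55
-230.4 x + 292.6 y = -3731.08
Solving the 2×2 system: x ≈ -48.7, y ≈ -51.1 km.

(-48.7, -51.1)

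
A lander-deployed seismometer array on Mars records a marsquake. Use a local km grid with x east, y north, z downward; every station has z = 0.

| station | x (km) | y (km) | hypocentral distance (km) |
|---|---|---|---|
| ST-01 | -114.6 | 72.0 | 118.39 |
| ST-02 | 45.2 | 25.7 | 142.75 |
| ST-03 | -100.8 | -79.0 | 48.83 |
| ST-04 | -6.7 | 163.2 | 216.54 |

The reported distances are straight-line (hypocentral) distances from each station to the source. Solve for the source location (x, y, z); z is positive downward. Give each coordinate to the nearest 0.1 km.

Each station gives a sphere (x−x_i)² + (y−y_i)² + z² = d_i² (stations at z=0).
Subtracting the ST-01 sphere from ST-02 and ST-03: z² cancels, leaving linear equations in x and y:
319.6 x − 92.6 y = -21975.00
27.6 x − 302.0 y = 9716.30
Solving: x ≈ -80.203, y ≈ -39.503 km (keep extra digits for the depth step; rounded: -80.2, -39.5).
Then from the ST-01 sphere: z² = 118.39² − (x + 114.6)² − (y − 72.0)² with x = -80.203, y = -39.503, so z ≈ 20.003 ≈ 20.0 km.

(-80.2, -39.5, 20.0)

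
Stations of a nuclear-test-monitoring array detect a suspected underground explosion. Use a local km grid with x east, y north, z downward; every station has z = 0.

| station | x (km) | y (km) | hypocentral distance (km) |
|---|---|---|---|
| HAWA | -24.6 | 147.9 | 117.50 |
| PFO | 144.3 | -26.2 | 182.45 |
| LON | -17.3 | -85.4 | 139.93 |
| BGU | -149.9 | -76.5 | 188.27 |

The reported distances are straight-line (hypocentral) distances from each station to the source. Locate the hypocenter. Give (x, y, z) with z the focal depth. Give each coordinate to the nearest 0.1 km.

Each station gives a sphere (x−x_i)² + (y−y_i)² + z² = d_i² (stations at z=0).
Subtracting the HAWA sphere from PFO and LON: z² cancels, leaving linear equations in x and y:
337.8 x − 348.2 y = -20452.39
14.6 x − 466.6 y = -20661.27
Solving: x ≈ -15.399, y ≈ 43.799 km (keep extra digits for the depth step; rounded: -15.4, 43.8).
Then from the HAWA sphere: z² = 117.50² − (x + 24.6)² − (y − 147.9)² with x = -15.399, y = 43.799, so z ≈ 53.708 ≈ 53.7 km.

(-15.4, 43.8, 53.7)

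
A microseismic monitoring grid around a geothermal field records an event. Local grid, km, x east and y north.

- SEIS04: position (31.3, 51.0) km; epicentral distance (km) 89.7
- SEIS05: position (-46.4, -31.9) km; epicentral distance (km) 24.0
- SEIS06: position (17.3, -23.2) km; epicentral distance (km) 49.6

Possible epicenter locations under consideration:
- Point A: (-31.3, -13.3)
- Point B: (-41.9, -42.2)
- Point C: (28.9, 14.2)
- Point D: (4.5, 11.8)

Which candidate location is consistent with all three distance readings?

For each candidate, compare |candidate − station| to the reported distance:
Point A: residuals SEIS04 0.0, SEIS05 0.0, SEIS06 0.0 → max 0.0 km
Point B: residuals SEIS04 28.8, SEIS05 12.8, SEIS06 12.6 → max 28.8 km
Point C: residuals SEIS04 52.8, SEIS05 64.3, SEIS06 10.4 → max 64.3 km
Point D: residuals SEIS04 42.2, SEIS05 43.1, SEIS06 12.3 → max 43.1 km
Only Point A has all residuals ≈ 0.

Point A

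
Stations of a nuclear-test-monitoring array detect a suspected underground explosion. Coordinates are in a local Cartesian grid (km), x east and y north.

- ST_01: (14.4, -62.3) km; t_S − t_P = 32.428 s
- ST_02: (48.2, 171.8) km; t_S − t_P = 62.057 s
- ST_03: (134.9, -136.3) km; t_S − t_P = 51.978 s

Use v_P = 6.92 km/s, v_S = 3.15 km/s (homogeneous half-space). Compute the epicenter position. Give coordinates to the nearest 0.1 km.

Distance from S−P lag: d = Δt · v_P v_S / (v_P − v_S) = Δt · (6.92·3.15)/(6.92−3.15) ≈ 5.7820·Δt.
So d_ST_01 = 187.50, d_ST_02 = 358.81, d_ST_03 = 300.53 km.
Circle about each station: (x − 14.4)² + (y + 62.3)² = 187.50²; (x − 48.2)² + (y − 171.8)² = 358.81²; (x − 134.9)² + (y + 136.3)² = 300.53².
Subtracting pairs of circle equations eliminates x²+y² and gives linear equations (the radical axes):
67.6 x + 468.2 y = -65838.54
241.0 x − 148.0 y = -22474.98
Solving the 2×2 system: x ≈ -165.0, y ≈ -116.8 km.

-165.0 km east, -116.8 km north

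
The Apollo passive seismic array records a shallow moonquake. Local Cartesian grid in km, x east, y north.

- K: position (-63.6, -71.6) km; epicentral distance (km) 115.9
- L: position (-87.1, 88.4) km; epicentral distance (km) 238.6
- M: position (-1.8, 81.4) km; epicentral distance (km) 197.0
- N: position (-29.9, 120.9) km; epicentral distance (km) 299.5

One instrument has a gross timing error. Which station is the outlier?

Solve using three stations at a time. Using K, L, M (subtract circle equations pairwise → linear system) gives (x, y) ≈ (45.8, -109.7).
Distances from that point to each station vs reported:
  K: calculated 115.9 vs reported 115.9 → residual 0.0 km
  L: calculated 238.6 vs reported 238.6 → residual 0.0 km
  M: calculated 197.0 vs reported 197.0 → residual 0.0 km
  N: calculated 242.7 vs reported 299.5 → residual 56.8 km
K, L, M are mutually consistent (residuals ≈ 0); N is off by 56.8 km.

N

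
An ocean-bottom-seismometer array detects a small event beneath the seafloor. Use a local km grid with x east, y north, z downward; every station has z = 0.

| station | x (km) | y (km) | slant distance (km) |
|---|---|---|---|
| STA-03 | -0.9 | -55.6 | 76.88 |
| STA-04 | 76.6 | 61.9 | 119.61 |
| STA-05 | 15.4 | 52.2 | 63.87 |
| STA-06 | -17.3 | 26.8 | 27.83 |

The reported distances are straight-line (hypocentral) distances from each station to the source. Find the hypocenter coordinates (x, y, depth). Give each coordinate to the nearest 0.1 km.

Each station gives a sphere (x−x_i)² + (y−y_i)² + z² = d_i² (stations at z=0).
Subtracting the STA-03 sphere from STA-04 and STA-05: z² cancels, leaving linear equations in x and y:
155.0 x + 235.0 y = -1789.02
32.6 x + 215.6 y = 1700.99
Solving: x ≈ -30.494, y ≈ 12.500 km (keep extra digits for the depth step; rounded: -30.5, 12.5).
Then from the STA-03 sphere: z² = 76.88² − (x + 0.9)² − (y + 55.6)² with x = -30.494, y = 12.500, so z ≈ 19.928 ≈ 19.9 km.
Check against STA-06 (with the unrounded solution): distance 27.85 ≈ 27.83 km. ✓

x ≈ -30.5 km, y ≈ 12.5 km, depth ≈ 19.9 km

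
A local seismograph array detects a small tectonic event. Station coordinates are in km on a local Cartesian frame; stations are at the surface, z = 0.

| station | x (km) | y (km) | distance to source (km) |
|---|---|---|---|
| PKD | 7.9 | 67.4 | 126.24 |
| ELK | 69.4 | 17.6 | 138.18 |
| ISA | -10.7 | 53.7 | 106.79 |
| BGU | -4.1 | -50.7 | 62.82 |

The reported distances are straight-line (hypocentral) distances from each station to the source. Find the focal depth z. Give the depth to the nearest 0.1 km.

39.0 km

Each station gives a sphere (x−x_i)² + (y−y_i)² + z² = d_i² (stations at z=0).
Subtracting the PKD sphere from ELK and ISA: z² cancels, leaving linear equations in x and y:
123.0 x − 99.6 y = -2636.22
-37.2 x − 27.4 y = 2925.44
Solving: x ≈ -51.391, y ≈ -36.996 km (keep extra digits for the depth step; rounded: -51.4, -37.0).
Then from the PKD sphere: z² = 126.24² − (x − 7.9)² − (y − 67.4)² with x = -51.391, y = -36.996, so z ≈ 39.020 ≈ 39.0 km.
Check against BGU (with the unrounded solution): distance 62.82 ≈ 62.82 km. ✓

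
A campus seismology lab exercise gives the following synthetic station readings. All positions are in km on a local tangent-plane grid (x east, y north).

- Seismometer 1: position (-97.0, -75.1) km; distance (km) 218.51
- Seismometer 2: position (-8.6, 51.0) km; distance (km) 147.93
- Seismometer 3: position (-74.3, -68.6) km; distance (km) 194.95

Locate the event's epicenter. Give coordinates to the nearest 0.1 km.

x ≈ 116.4 km, y ≈ -28.1 km

Circle about each station: (x + 97.0)² + (y + 75.1)² = 218.51²; (x + 8.6)² + (y − 51.0)² = 147.93²; (x + 74.3)² + (y + 68.6)² = 194.95².
Subtracting pairs of circle equations eliminates x²+y² and gives linear equations (the radical axes):
176.8 x + 252.2 y = 13489.29
45.4 x + 13.0 y = 4918.56
Solving the 2×2 system: x ≈ 116.4, y ≈ -28.1 km.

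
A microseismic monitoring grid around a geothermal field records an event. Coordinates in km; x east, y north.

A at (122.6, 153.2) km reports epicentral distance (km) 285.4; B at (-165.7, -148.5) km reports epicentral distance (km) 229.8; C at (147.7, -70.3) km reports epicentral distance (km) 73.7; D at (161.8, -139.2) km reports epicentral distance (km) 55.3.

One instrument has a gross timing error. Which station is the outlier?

B

Solve using three stations at a time. Using A, C, D (subtract circle equations pairwise → linear system) gives (x, y) ≈ (106.6, -131.8).
Distances from that point to each station vs reported:
  A: calculated 285.5 vs reported 285.4 → residual 0.1 km
  B: calculated 272.8 vs reported 229.8 → residual 43.0 km
  C: calculated 74.0 vs reported 73.7 → residual 0.3 km
  D: calculated 55.7 vs reported 55.3 → residual 0.4 km
A, C, D are mutually consistent (residuals ≈ 0); B is off by 43.0 km.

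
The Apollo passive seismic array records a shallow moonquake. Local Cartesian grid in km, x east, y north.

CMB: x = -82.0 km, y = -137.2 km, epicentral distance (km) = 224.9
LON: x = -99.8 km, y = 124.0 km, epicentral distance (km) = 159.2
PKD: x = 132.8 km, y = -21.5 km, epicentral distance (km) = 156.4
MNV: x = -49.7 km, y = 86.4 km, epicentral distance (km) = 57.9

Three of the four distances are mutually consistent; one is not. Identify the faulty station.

Solve using three stations at a time. Using CMB, PKD, MNV (subtract circle equations pairwise → linear system) gives (x, y) ≈ (5.8, 69.9).
Distances from that point to each station vs reported:
  CMB: calculated 224.9 vs reported 224.9 → residual 0.0 km
  LON: calculated 118.7 vs reported 159.2 → residual 40.5 km
  PKD: calculated 156.4 vs reported 156.4 → residual 0.0 km
  MNV: calculated 57.9 vs reported 57.9 → residual 0.0 km
CMB, PKD, MNV are mutually consistent (residuals ≈ 0); LON is off by 40.5 km.

LON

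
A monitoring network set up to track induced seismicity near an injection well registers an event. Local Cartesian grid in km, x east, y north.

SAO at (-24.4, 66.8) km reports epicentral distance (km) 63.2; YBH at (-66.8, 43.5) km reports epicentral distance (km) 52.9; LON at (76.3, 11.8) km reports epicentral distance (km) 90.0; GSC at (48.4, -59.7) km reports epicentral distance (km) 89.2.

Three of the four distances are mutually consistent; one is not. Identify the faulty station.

YBH

Solve using three stations at a time. Using SAO, LON, GSC (subtract circle equations pairwise → linear system) gives (x, y) ≈ (-13.4, 4.6).
Distances from that point to each station vs reported:
  SAO: calculated 63.2 vs reported 63.2 → residual 0.0 km
  YBH: calculated 66.1 vs reported 52.9 → residual 13.2 km
  LON: calculated 90.0 vs reported 90.0 → residual 0.0 km
  GSC: calculated 89.2 vs reported 89.2 → residual 0.0 km
SAO, LON, GSC are mutually consistent (residuals ≈ 0); YBH is off by 13.2 km.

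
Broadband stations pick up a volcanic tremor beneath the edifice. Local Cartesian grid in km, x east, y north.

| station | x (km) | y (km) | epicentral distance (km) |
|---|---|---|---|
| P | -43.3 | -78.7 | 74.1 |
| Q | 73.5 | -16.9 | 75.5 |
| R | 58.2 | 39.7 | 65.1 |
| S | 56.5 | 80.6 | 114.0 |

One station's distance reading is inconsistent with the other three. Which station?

Solve using three stations at a time. Using P, Q, S (subtract circle equations pairwise → linear system) gives (x, y) ≈ (-2.0, -17.2).
Distances from that point to each station vs reported:
  P: calculated 74.1 vs reported 74.1 → residual 0.0 km
  Q: calculated 75.5 vs reported 75.5 → residual 0.0 km
  R: calculated 82.8 vs reported 65.1 → residual 17.7 km
  S: calculated 114.0 vs reported 114.0 → residual 0.0 km
P, Q, S are mutually consistent (residuals ≈ 0); R is off by 17.7 km.

R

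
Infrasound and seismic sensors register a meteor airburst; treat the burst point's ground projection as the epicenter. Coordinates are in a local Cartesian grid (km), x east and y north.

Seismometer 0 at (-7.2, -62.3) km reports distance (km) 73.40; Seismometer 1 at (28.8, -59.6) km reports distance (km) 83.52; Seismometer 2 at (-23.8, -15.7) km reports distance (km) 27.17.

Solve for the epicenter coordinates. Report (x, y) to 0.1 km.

Circle about each station: (x + 7.2)² + (y + 62.3)² = 73.40²; (x − 28.8)² + (y + 59.6)² = 83.52²; (x + 23.8)² + (y + 15.7)² = 27.17².
Subtracting pairs of circle equations eliminates x²+y² and gives linear equations (the radical axes):
72.0 x + 5.4 y = -1139.56
-33.2 x + 93.2 y = 1529.15
Solving the 2×2 system: x ≈ -16.6, y ≈ 10.5 km.

x ≈ -16.6 km, y ≈ 10.5 km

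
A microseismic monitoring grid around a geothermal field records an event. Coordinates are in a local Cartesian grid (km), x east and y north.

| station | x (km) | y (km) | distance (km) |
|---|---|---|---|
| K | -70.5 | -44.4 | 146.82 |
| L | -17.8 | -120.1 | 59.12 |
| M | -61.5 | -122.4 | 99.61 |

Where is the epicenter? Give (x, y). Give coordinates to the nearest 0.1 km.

(35.2, -146.3)

Circle about each station: (x + 70.5)² + (y + 44.4)² = 146.82²; (x + 17.8)² + (y + 120.1)² = 59.12²; (x + 61.5)² + (y + 122.4)² = 99.61².
Subtracting the K equation from the L and M equations removes the quadratic terms:
105.4 x − 151.4 y = 25860.18
18.0 x − 156.0 y = 23456.36
Solving the 2×2 system: x ≈ 35.2, y ≈ -146.3 km.
Check against K (with the unrounded x, y): √((x + 70.5)²+(y + 44.4)²) = 146.82 ≈ 146.82 km. ✓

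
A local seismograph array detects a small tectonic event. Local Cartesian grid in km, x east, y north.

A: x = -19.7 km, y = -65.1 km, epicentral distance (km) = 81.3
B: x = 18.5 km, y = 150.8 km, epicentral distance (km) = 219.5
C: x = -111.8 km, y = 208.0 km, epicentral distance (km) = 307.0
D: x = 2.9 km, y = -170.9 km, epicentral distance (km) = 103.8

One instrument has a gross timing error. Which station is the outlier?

Solve using three stations at a time. Using B, C, D (subtract circle equations pairwise → linear system) gives (x, y) ≈ (21.2, -68.7).
Distances from that point to each station vs reported:
  A: calculated 41.1 vs reported 81.3 → residual 40.2 km
  B: calculated 219.5 vs reported 219.5 → residual 0.0 km
  C: calculated 307.0 vs reported 307.0 → residual 0.0 km
  D: calculated 103.8 vs reported 103.8 → residual 0.0 km
B, C, D are mutually consistent (residuals ≈ 0); A is off by 40.2 km.

A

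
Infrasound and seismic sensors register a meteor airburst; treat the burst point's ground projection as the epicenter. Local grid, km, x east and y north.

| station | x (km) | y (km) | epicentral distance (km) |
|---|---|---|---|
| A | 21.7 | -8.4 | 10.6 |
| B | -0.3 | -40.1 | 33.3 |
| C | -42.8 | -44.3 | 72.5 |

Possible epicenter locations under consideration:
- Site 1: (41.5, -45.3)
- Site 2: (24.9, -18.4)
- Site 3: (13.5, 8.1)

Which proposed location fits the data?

For each candidate, compare |candidate − station| to the reported distance:
Site 1: residuals A 31.3, B 8.8, C 11.8 → max 31.3 km
Site 2: residuals A 0.1, B 0.0, C 0.0 → max 0.1 km
Site 3: residuals A 7.8, B 16.8, C 4.4 → max 16.8 km
Only Site 2 has all residuals ≈ 0.

Site 2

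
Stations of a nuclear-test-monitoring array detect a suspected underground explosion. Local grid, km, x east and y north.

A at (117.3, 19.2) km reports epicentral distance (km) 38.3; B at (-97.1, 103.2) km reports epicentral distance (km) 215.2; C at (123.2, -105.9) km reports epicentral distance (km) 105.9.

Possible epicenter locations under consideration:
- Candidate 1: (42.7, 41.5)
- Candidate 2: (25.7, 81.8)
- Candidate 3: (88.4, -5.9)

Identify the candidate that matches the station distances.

Candidate 3

For each candidate, compare |candidate − station| to the reported distance:
Candidate 1: residuals A 39.6, B 62.4, C 62.0 → max 62.4 km
Candidate 2: residuals A 72.6, B 90.5, C 105.6 → max 105.6 km
Candidate 3: residuals A 0.0, B 0.0, C 0.0 → max 0.0 km
Only Candidate 3 has all residuals ≈ 0.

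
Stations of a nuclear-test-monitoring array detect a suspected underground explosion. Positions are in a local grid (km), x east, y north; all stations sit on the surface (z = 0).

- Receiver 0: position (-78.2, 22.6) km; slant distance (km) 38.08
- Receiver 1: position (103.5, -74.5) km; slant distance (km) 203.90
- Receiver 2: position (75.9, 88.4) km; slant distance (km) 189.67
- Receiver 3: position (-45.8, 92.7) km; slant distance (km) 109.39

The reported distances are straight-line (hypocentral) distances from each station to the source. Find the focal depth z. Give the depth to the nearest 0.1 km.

depth ≈ 23.8 km

Each station gives a sphere (x−x_i)² + (y−y_i)² + z² = d_i² (stations at z=0).
Subtracting the Receiver 0 sphere from Receiver 1 and Receiver 2: z² cancels, leaving linear equations in x and y:
363.4 x − 194.2 y = -30488.62
308.2 x + 131.6 y = -27575.25
Solving: x ≈ -86.996, y ≈ -5.798 km (keep extra digits for the depth step; rounded: -87.0, -5.8).
Then from the Receiver 0 sphere: z² = 38.08² − (x + 78.2)² − (y − 22.6)² with x = -86.996, y = -5.798, so z ≈ 23.796 ≈ 23.8 km.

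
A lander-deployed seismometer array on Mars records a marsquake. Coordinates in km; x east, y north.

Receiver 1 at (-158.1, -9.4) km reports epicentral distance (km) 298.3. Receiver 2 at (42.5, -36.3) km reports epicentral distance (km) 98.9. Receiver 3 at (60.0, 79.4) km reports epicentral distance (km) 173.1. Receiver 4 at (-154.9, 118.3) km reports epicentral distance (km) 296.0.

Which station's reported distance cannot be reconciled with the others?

Receiver 4

Solve using three stations at a time. Using Receiver 1, Receiver 2, Receiver 3 (subtract circle equations pairwise → linear system) gives (x, y) ≈ (132.2, -77.9).
Distances from that point to each station vs reported:
  Receiver 1: calculated 298.3 vs reported 298.3 → residual 0.0 km
  Receiver 2: calculated 98.9 vs reported 98.9 → residual 0.0 km
  Receiver 3: calculated 173.1 vs reported 173.1 → residual 0.0 km
  Receiver 4: calculated 347.8 vs reported 296.0 → residual 51.8 km
Receiver 1, Receiver 2, Receiver 3 are mutually consistent (residuals ≈ 0); Receiver 4 is off by 51.8 km.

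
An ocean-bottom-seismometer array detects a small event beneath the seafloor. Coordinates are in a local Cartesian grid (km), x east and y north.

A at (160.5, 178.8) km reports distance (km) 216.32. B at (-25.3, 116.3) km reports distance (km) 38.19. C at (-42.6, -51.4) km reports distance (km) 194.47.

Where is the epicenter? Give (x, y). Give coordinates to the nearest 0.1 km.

Circle about each station: (x − 160.5)² + (y − 178.8)² = 216.32²; (x + 25.3)² + (y − 116.3)² = 38.19²; (x + 42.6)² + (y + 51.4)² = 194.47².
Subtracting the A equation from the B and C equations removes the quadratic terms:
-371.6 x − 125.0 y = 1771.96
-406.2 x − 460.4 y = -44297.21
Solving the 2×2 system: x ≈ -52.8, y ≈ 142.8 km.
Check against A (with the unrounded x, y): √((x − 160.5)²+(y − 178.8)²) = 216.32 ≈ 216.32 km. ✓

(-52.8, 142.8)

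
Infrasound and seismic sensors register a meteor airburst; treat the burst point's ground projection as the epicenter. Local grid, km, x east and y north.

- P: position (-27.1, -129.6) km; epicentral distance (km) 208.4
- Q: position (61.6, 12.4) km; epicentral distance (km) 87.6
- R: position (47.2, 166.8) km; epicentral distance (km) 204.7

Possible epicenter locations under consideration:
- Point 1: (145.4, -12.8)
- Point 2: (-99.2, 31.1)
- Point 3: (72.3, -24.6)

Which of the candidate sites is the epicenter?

Point 1

For each candidate, compare |candidate − station| to the reported distance:
Point 1: residuals P 0.1, Q 0.1, R 0.0 → max 0.1 km
Point 2: residuals P 32.3, Q 74.3, R 5.1 → max 74.3 km
Point 3: residuals P 63.8, Q 49.1, R 11.7 → max 63.8 km
Only Point 1 has all residuals ≈ 0.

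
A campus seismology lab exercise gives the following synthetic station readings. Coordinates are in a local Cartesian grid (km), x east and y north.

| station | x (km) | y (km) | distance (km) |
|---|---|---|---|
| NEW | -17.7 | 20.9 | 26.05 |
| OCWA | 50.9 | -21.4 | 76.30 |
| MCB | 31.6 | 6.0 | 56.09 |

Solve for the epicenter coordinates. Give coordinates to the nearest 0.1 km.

(-23.5, -4.5)

Circle about each station: (x + 17.7)² + (y − 20.9)² = 26.05²; (x − 50.9)² + (y + 21.4)² = 76.30²; (x − 31.6)² + (y − 6.0)² = 56.09².
Subtracting pairs of circle equations eliminates x²+y² and gives linear equations (the radical axes):
137.2 x − 84.6 y = -2844.42
98.6 x − 29.8 y = -2183.03
Solving the 2×2 system: x ≈ -23.5, y ≈ -4.5 km.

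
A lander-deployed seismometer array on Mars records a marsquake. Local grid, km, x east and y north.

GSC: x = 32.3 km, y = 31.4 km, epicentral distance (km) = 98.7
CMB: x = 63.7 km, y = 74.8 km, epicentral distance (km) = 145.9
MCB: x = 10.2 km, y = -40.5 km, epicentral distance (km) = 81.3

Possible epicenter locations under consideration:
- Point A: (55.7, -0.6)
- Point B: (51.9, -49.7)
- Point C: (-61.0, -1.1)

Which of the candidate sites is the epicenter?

For each candidate, compare |candidate − station| to the reported distance:
Point A: residuals GSC 59.1, CMB 70.1, MCB 20.8 → max 70.1 km
Point B: residuals GSC 15.3, CMB 20.8, MCB 38.6 → max 38.6 km
Point C: residuals GSC 0.1, CMB 0.1, MCB 0.1 → max 0.1 km
Only Point C has all residuals ≈ 0.

Point C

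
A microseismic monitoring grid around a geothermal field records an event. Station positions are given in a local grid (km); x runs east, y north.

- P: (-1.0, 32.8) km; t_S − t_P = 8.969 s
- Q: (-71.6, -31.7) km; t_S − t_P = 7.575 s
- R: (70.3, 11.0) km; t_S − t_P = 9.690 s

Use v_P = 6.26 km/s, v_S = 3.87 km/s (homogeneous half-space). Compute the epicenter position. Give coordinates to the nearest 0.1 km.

Distance from S−P lag: d = Δt · v_P v_S / (v_P − v_S) = Δt · (6.26·3.87)/(6.26−3.87) ≈ 10.1365·Δt.
So d_P = 90.91, d_Q = 76.78, d_R = 98.22 km.
Circle about each station: (x + 1.0)² + (y − 32.8)² = 90.91²; (x + 71.6)² + (y + 31.7)² = 76.78²; (x − 70.3)² + (y − 11.0)² = 98.22².
Subtracting pairs of circle equations eliminates x²+y² and gives linear equations (the radical axes):
-141.2 x − 129.0 y = 7424.07
142.6 x − 43.6 y = 2603.71
Solving the 2×2 system: x ≈ 0.5, y ≈ -58.1 km.

x ≈ 0.5 km, y ≈ -58.1 km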